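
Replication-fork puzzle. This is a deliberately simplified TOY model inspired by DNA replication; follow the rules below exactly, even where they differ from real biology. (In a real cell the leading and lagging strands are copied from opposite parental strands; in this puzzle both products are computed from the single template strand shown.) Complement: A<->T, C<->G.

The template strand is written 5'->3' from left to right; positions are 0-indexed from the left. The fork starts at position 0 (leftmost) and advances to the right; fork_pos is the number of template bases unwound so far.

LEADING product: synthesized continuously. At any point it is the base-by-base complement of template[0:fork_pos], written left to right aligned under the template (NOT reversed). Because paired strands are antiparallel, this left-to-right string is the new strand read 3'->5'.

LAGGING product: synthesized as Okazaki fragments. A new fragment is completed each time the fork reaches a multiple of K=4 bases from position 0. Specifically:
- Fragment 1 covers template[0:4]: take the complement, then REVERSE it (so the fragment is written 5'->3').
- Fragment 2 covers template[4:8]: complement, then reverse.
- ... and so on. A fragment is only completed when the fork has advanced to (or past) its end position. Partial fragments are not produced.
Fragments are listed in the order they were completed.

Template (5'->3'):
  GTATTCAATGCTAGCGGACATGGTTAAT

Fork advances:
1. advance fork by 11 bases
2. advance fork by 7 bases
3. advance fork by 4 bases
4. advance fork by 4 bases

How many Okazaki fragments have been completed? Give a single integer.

Answer: 6

Derivation:
Step 1: advance 11 -> fork_pos = 0 + 11 = 11. Reached multiple(s) of 4: 4, 8 -> fragments 1-2 completed (2 total).
Step 2: advance 7 -> fork_pos = 11 + 7 = 18. Reached multiple(s) of 4: 12, 16 -> fragments 3-4 completed (4 total).
Step 3: advance 4 -> fork_pos = 18 + 4 = 22. Reached multiple(s) of 4: 20 -> fragment 5 completed (5 total).
Step 4: advance 4 -> fork_pos = 22 + 4 = 26. Reached multiple(s) of 4: 24 -> fragment 6 completed (6 total).
Check: final fork_pos = 26; the multiples of 4 that are <= 26 are 4..24 -> 26 // 4 = 6 completed fragment(s).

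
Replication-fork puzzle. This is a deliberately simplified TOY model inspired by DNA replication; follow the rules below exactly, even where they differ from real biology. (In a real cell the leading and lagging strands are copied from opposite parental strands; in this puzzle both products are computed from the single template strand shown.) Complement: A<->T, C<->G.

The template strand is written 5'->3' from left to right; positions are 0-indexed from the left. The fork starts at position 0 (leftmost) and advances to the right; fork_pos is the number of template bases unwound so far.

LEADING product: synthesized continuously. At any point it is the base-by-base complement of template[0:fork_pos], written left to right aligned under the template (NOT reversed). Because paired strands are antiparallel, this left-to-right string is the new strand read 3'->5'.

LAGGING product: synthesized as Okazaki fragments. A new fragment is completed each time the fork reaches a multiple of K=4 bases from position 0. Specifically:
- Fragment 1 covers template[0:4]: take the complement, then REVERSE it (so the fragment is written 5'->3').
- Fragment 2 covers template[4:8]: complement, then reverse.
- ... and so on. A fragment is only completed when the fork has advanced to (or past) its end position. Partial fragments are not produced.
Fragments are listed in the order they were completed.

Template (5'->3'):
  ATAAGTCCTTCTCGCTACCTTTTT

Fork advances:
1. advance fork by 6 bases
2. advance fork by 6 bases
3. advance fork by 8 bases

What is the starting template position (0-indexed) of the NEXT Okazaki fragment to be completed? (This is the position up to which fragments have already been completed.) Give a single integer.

Step 1: advance 6 -> fork_pos = 0 + 6 = 6. Reached multiple(s) of 4: 4 -> fragment 1 completed (1 total).
Step 2: advance 6 -> fork_pos = 6 + 6 = 12. Reached multiple(s) of 4: 8, 12 -> fragments 2-3 completed (3 total).
Step 3: advance 8 -> fork_pos = 12 + 8 = 20. Reached multiple(s) of 4: 16, 20 -> fragments 4-5 completed (5 total).
5 fragment(s) completed, covering template[0:20] (5 x 4 = 20). The next fragment, fragment 6, covers template[20:24], so it starts at position 20.

Answer: 20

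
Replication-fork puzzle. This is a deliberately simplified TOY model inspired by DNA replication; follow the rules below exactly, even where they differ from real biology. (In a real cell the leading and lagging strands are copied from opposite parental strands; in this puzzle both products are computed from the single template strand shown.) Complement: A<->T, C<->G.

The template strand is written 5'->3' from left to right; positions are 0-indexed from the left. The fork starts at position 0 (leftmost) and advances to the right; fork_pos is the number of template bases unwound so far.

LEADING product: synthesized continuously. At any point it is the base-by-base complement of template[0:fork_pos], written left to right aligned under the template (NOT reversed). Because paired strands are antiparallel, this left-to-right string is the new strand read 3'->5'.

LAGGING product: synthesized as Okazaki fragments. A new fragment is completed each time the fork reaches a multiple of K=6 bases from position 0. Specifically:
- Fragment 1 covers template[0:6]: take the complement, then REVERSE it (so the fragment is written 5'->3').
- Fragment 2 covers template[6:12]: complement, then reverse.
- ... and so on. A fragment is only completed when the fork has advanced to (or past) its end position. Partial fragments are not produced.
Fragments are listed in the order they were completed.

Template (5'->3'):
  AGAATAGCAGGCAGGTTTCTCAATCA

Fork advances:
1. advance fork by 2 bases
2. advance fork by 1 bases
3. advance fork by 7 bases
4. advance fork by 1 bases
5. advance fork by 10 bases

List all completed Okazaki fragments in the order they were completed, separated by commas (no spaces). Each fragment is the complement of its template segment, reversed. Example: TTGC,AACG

Step 1: advance 2 -> fork_pos = 0 + 2 = 2. Next multiple of 6 is 6 (not reached); still 0 fragment(s).
Step 2: advance 1 -> fork_pos = 2 + 1 = 3. Next multiple of 6 is 6 (not reached); still 0 fragment(s).
Step 3: advance 7 -> fork_pos = 3 + 7 = 10. Reached multiple(s) of 6: 6 -> fragment 1 completed (1 total).
Step 4: advance 1 -> fork_pos = 10 + 1 = 11. Next multiple of 6 is 12 (not reached); still 1 fragment(s).
Step 5: advance 10 -> fork_pos = 11 + 10 = 21. Reached multiple(s) of 6: 12, 18 -> fragments 2-3 completed (3 total).
Final fork_pos = 21, so 3 fragment(s) are complete. Build each: template segment -> complement -> reverse.
Fragment 1: template[0:6] = AGAATA -> complement TCTTAT -> reversed TATTCT
Fragment 2: template[6:12] = GCAGGC -> complement CGTCCG -> reversed GCCTGC
Fragment 3: template[12:18] = AGGTTT -> complement TCCAAA -> reversed AAACCT

Answer: TATTCT,GCCTGC,AAACCT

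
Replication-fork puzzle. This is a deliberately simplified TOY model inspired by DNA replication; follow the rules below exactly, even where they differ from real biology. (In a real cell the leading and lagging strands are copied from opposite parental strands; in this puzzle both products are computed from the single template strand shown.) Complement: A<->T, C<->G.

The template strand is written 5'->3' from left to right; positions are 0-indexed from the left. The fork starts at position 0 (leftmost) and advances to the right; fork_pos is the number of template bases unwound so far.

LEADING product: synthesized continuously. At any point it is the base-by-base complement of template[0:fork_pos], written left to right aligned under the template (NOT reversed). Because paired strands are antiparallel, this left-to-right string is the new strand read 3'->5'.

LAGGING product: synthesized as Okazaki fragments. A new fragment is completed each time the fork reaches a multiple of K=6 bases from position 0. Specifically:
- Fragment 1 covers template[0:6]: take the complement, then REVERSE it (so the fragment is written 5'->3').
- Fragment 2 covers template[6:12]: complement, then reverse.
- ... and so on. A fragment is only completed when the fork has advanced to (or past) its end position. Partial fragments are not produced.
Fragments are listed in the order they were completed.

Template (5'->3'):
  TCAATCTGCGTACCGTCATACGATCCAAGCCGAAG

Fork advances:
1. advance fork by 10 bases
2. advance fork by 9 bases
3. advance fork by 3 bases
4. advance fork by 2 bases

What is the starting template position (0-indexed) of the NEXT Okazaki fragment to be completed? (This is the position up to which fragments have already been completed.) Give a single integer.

Answer: 24

Derivation:
Step 1: advance 10 -> fork_pos = 0 + 10 = 10. Reached multiple(s) of 6: 6 -> fragment 1 completed (1 total).
Step 2: advance 9 -> fork_pos = 10 + 9 = 19. Reached multiple(s) of 6: 12, 18 -> fragments 2-3 completed (3 total).
Step 3: advance 3 -> fork_pos = 19 + 3 = 22. Next multiple of 6 is 24 (not reached); still 3 fragment(s).
Step 4: advance 2 -> fork_pos = 22 + 2 = 24. Reached multiple(s) of 6: 24 -> fragment 4 completed (4 total).
4 fragment(s) completed, covering template[0:24] (4 x 6 = 24). The next fragment, fragment 5, covers template[24:30], so it starts at position 24.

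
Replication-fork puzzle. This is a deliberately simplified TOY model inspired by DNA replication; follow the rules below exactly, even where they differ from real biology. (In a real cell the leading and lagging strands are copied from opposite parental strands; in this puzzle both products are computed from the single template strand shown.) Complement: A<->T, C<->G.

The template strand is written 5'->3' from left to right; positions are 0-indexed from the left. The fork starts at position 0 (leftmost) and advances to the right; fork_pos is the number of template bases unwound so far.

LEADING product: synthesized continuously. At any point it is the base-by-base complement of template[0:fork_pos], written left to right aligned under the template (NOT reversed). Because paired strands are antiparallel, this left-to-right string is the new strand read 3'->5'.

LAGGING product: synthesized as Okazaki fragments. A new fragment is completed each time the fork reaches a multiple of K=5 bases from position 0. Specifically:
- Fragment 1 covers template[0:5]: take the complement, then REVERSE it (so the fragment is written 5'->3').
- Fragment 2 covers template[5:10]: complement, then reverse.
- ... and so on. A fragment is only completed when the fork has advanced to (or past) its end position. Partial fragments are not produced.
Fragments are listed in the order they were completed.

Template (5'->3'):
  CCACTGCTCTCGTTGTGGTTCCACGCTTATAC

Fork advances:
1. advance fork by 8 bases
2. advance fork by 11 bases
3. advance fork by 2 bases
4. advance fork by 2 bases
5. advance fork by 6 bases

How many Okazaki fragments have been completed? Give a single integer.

Step 1: advance 8 -> fork_pos = 0 + 8 = 8. Reached multiple(s) of 5: 5 -> fragment 1 completed (1 total).
Step 2: advance 11 -> fork_pos = 8 + 11 = 19. Reached multiple(s) of 5: 10, 15 -> fragments 2-3 completed (3 total).
Step 3: advance 2 -> fork_pos = 19 + 2 = 21. Reached multiple(s) of 5: 20 -> fragment 4 completed (4 total).
Step 4: advance 2 -> fork_pos = 21 + 2 = 23. Next multiple of 5 is 25 (not reached); still 4 fragment(s).
Step 5: advance 6 -> fork_pos = 23 + 6 = 29. Reached multiple(s) of 5: 25 -> fragment 5 completed (5 total).
Check: final fork_pos = 29; the multiples of 5 that are <= 29 are 5..25 -> 29 // 5 = 5 completed fragment(s).

Answer: 5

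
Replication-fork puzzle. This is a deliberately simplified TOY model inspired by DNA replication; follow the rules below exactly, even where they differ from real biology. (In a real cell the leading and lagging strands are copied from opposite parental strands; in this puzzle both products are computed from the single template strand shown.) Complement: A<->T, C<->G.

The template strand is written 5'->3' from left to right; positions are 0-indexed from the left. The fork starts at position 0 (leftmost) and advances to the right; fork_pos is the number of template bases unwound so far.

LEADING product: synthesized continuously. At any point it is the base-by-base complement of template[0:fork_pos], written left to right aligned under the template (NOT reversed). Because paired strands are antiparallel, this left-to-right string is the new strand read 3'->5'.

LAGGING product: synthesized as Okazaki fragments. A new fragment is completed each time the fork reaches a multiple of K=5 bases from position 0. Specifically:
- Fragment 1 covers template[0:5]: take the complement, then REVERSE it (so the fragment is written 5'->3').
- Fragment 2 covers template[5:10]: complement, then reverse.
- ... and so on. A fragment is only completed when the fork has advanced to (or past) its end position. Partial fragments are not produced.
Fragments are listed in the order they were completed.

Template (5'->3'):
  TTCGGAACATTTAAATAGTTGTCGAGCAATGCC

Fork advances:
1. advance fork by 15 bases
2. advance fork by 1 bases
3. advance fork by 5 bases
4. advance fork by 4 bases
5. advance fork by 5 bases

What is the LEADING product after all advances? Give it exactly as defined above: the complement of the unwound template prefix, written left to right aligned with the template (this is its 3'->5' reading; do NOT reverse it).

Step 1: advance 15 -> fork_pos = 0 + 15 = 15.
Step 2: advance 1 -> fork_pos = 15 + 1 = 16.
Step 3: advance 5 -> fork_pos = 16 + 5 = 21.
Step 4: advance 4 -> fork_pos = 21 + 4 = 25.
Step 5: advance 5 -> fork_pos = 25 + 5 = 30.
Unwound prefix: template[0:30] = TTCGGAACATTTAAATAGTTGTCGAGCAAT
Complement it base by base (A<->T, C<->G), keeping left-to-right order:
  [0:5] TTCGG -> AAGCC
  [5:10] AACAT -> TTGTA
  [10:15] TTAAA -> AATTT
  [15:20] TAGTT -> ATCAA
  [20:25] GTCGA -> CAGCT
  [25:30] GCAAT -> CGTTA
Concatenate: AAGCCTTGTAAATTTATCAACAGCTCGTTA (length 30; written aligned with the template, i.e. 3'->5').

Answer: AAGCCTTGTAAATTTATCAACAGCTCGTTA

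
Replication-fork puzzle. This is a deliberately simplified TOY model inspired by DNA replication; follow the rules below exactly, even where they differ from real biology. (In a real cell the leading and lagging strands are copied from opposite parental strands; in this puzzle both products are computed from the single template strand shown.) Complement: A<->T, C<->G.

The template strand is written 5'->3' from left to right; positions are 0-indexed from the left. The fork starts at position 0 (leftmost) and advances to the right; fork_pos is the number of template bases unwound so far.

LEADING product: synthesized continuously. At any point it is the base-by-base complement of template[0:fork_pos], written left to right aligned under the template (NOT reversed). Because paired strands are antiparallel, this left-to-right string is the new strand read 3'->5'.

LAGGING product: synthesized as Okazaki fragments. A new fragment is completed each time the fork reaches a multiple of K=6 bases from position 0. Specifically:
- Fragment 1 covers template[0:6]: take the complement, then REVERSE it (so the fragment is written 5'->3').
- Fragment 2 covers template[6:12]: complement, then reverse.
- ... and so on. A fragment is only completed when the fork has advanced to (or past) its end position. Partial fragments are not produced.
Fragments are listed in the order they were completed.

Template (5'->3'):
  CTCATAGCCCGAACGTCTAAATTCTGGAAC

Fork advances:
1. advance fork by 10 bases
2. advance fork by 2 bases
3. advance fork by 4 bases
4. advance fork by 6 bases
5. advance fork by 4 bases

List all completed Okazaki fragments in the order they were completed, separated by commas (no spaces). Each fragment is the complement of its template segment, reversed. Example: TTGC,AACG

Step 1: advance 10 -> fork_pos = 0 + 10 = 10. Reached multiple(s) of 6: 6 -> fragment 1 completed (1 total).
Step 2: advance 2 -> fork_pos = 10 + 2 = 12. Reached multiple(s) of 6: 12 -> fragment 2 completed (2 total).
Step 3: advance 4 -> fork_pos = 12 + 4 = 16. Next multiple of 6 is 18 (not reached); still 2 fragment(s).
Step 4: advance 6 -> fork_pos = 16 + 6 = 22. Reached multiple(s) of 6: 18 -> fragment 3 completed (3 total).
Step 5: advance 4 -> fork_pos = 22 + 4 = 26. Reached multiple(s) of 6: 24 -> fragment 4 completed (4 total).
Final fork_pos = 26, so 4 fragment(s) are complete. Build each: template segment -> complement -> reverse.
Fragment 1: template[0:6] = CTCATA -> complement GAGTAT -> reversed TATGAG
Fragment 2: template[6:12] = GCCCGA -> complement CGGGCT -> reversed TCGGGC
Fragment 3: template[12:18] = ACGTCT -> complement TGCAGA -> reversed AGACGT
Fragment 4: template[18:24] = AAATTC -> complement TTTAAG -> reversed GAATTT

Answer: TATGAG,TCGGGC,AGACGT,GAATTT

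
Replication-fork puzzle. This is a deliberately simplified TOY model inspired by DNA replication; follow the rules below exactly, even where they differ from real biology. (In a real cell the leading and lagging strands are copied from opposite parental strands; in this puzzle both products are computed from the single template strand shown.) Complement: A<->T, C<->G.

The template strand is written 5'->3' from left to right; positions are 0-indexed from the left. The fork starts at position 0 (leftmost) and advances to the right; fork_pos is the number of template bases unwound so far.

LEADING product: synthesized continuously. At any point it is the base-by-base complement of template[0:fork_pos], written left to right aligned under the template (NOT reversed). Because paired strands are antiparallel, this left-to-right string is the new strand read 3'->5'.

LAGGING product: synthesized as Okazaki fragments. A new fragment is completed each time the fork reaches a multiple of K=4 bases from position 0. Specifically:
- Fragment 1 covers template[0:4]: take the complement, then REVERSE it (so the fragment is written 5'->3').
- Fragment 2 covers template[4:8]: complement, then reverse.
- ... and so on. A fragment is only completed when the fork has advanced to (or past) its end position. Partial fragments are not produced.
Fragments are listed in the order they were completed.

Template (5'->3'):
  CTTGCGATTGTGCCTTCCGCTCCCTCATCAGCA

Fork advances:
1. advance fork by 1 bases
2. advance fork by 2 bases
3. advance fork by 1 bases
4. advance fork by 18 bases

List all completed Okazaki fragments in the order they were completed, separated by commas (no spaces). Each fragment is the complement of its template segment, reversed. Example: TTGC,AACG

Step 1: advance 1 -> fork_pos = 0 + 1 = 1. Next multiple of 4 is 4 (not reached); still 0 fragment(s).
Step 2: advance 2 -> fork_pos = 1 + 2 = 3. Next multiple of 4 is 4 (not reached); still 0 fragment(s).
Step 3: advance 1 -> fork_pos = 3 + 1 = 4. Reached multiple(s) of 4: 4 -> fragment 1 completed (1 total).
Step 4: advance 18 -> fork_pos = 4 + 18 = 22. Reached multiple(s) of 4: 8, 12, 16, 20 -> fragments 2-5 completed (5 total).
Final fork_pos = 22, so 5 fragment(s) are complete. Build each: template segment -> complement -> reverse.
Fragment 1: template[0:4] = CTTG -> complement GAAC -> reversed CAAG
Fragment 2: template[4:8] = CGAT -> complement GCTA -> reversed ATCG
Fragment 3: template[8:12] = TGTG -> complement ACAC -> reversed CACA
Fragment 4: template[12:16] = CCTT -> complement GGAA -> reversed AAGG
Fragment 5: template[16:20] = CCGC -> complement GGCG -> reversed GCGG

Answer: CAAG,ATCG,CACA,AAGG,GCGG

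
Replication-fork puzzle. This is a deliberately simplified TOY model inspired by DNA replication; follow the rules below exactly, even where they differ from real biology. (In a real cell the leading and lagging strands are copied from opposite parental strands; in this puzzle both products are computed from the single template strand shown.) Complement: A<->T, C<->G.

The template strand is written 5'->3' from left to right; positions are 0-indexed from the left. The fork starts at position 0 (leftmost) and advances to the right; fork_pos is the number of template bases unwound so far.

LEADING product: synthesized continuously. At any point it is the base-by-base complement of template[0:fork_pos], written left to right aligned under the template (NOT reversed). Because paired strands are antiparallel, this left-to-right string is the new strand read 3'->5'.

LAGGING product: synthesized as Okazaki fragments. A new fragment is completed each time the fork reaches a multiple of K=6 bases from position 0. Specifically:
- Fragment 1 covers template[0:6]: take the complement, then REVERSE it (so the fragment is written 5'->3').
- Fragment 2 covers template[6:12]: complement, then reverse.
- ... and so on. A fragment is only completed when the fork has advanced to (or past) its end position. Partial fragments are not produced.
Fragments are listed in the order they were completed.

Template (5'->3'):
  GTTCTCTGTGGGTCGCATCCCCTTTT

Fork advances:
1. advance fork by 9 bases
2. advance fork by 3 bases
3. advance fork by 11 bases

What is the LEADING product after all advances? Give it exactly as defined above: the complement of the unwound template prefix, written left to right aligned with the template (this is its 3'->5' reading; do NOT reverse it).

Answer: CAAGAGACACCCAGCGTAGGGGA

Derivation:
Step 1: advance 9 -> fork_pos = 0 + 9 = 9.
Step 2: advance 3 -> fork_pos = 9 + 3 = 12.
Step 3: advance 11 -> fork_pos = 12 + 11 = 23.
Unwound prefix: template[0:23] = GTTCTCTGTGGGTCGCATCCCCT
Complement it base by base (A<->T, C<->G), keeping left-to-right order:
  [0:5] GTTCT -> CAAGA
  [5:10] CTGTG -> GACAC
  [10:15] GGTCG -> CCAGC
  [15:20] CATCC -> GTAGG
  [20:23] CCT -> GGA
Concatenate: CAAGAGACACCCAGCGTAGGGGA (length 23; written aligned with the template, i.e. 3'->5').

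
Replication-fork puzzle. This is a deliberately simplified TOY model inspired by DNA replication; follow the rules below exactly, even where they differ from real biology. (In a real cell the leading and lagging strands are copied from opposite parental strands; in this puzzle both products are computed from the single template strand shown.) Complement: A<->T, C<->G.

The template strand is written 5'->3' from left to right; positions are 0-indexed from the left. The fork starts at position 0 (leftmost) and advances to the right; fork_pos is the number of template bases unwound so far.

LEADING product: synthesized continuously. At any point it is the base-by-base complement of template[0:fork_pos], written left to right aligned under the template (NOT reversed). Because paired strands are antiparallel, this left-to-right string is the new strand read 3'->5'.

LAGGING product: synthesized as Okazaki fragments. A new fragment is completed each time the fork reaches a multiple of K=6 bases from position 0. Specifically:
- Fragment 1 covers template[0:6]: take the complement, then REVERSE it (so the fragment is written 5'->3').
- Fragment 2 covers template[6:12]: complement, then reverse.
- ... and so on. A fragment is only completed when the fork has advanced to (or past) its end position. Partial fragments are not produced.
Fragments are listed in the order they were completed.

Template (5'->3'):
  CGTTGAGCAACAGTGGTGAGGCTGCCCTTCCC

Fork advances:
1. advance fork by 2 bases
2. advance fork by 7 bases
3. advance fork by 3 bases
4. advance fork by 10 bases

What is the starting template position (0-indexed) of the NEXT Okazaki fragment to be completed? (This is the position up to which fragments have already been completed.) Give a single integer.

Answer: 18

Derivation:
Step 1: advance 2 -> fork_pos = 0 + 2 = 2. Next multiple of 6 is 6 (not reached); still 0 fragment(s).
Step 2: advance 7 -> fork_pos = 2 + 7 = 9. Reached multiple(s) of 6: 6 -> fragment 1 completed (1 total).
Step 3: advance 3 -> fork_pos = 9 + 3 = 12. Reached multiple(s) of 6: 12 -> fragment 2 completed (2 total).
Step 4: advance 10 -> fork_pos = 12 + 10 = 22. Reached multiple(s) of 6: 18 -> fragment 3 completed (3 total).
3 fragment(s) completed, covering template[0:18] (3 x 6 = 18). The next fragment, fragment 4, covers template[18:24], so it starts at position 18.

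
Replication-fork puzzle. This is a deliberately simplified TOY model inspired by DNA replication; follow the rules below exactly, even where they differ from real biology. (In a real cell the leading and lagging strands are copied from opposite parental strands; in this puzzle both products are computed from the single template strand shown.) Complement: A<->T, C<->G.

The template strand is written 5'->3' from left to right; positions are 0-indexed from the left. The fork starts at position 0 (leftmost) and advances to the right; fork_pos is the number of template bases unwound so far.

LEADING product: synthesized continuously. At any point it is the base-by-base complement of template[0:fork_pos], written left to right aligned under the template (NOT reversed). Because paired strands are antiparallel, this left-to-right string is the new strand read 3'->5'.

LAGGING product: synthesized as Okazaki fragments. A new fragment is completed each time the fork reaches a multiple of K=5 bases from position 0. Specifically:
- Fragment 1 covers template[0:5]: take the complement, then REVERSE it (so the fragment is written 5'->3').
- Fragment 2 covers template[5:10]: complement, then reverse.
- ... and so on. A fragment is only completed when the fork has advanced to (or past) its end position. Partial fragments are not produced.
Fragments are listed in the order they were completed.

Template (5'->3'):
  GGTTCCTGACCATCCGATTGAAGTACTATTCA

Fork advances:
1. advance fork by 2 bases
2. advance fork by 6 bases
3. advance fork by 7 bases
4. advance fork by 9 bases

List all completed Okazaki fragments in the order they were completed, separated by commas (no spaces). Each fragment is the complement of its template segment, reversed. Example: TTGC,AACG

Step 1: advance 2 -> fork_pos = 0 + 2 = 2. Next multiple of 5 is 5 (not reached); still 0 fragment(s).
Step 2: advance 6 -> fork_pos = 2 + 6 = 8. Reached multiple(s) of 5: 5 -> fragment 1 completed (1 total).
Step 3: advance 7 -> fork_pos = 8 + 7 = 15. Reached multiple(s) of 5: 10, 15 -> fragments 2-3 completed (3 total).
Step 4: advance 9 -> fork_pos = 15 + 9 = 24. Reached multiple(s) of 5: 20 -> fragment 4 completed (4 total).
Final fork_pos = 24, so 4 fragment(s) are complete. Build each: template segment -> complement -> reverse.
Fragment 1: template[0:5] = GGTTC -> complement CCAAG -> reversed GAACC
Fragment 2: template[5:10] = CTGAC -> complement GACTG -> reversed GTCAG
Fragment 3: template[10:15] = CATCC -> complement GTAGG -> reversed GGATG
Fragment 4: template[15:20] = GATTG -> complement CTAAC -> reversed CAATC

Answer: GAACC,GTCAG,GGATG,CAATC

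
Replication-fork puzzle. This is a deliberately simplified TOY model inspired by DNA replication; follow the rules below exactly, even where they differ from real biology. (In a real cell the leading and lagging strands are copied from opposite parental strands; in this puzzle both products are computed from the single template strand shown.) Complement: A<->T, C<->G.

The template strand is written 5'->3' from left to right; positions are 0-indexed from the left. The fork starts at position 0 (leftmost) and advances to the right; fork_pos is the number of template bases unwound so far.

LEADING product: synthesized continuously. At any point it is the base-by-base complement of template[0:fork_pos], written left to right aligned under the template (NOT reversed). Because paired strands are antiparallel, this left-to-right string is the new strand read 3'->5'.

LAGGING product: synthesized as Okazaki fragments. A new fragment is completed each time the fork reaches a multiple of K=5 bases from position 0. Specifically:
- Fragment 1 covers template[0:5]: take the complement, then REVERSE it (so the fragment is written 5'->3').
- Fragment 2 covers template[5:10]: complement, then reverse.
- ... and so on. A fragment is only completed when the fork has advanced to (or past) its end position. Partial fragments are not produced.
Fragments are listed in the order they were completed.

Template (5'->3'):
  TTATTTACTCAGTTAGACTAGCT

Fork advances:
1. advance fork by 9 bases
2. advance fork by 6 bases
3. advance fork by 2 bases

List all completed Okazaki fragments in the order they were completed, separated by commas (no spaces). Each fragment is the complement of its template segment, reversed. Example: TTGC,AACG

Answer: AATAA,GAGTA,TAACT

Derivation:
Step 1: advance 9 -> fork_pos = 0 + 9 = 9. Reached multiple(s) of 5: 5 -> fragment 1 completed (1 total).
Step 2: advance 6 -> fork_pos = 9 + 6 = 15. Reached multiple(s) of 5: 10, 15 -> fragments 2-3 completed (3 total).
Step 3: advance 2 -> fork_pos = 15 + 2 = 17. Next multiple of 5 is 20 (not reached); still 3 fragment(s).
Final fork_pos = 17, so 3 fragment(s) are complete. Build each: template segment -> complement -> reverse.
Fragment 1: template[0:5] = TTATT -> complement AATAA -> reversed AATAA
Fragment 2: template[5:10] = TACTC -> complement ATGAG -> reversed GAGTA
Fragment 3: template[10:15] = AGTTA -> complement TCAAT -> reversed TAACT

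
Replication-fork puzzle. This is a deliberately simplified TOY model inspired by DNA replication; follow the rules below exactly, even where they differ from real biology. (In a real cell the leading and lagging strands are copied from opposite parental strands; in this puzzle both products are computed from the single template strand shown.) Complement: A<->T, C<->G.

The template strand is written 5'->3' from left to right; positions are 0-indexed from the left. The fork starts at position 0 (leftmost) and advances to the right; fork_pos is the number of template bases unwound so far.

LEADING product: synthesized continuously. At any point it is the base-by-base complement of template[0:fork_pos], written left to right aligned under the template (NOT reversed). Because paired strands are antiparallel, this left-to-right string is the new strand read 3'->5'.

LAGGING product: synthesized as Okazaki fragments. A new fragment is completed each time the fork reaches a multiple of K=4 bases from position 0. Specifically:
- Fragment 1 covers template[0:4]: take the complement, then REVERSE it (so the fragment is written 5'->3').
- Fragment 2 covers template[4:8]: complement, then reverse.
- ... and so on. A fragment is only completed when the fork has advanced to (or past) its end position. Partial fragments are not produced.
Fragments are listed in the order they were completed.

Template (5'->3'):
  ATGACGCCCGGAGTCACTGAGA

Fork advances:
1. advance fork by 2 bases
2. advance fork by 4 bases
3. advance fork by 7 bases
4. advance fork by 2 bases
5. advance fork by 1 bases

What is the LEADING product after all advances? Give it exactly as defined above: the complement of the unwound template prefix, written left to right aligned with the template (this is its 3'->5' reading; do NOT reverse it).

Answer: TACTGCGGGCCTCAGT

Derivation:
Step 1: advance 2 -> fork_pos = 0 + 2 = 2.
Step 2: advance 4 -> fork_pos = 2 + 4 = 6.
Step 3: advance 7 -> fork_pos = 6 + 7 = 13.
Step 4: advance 2 -> fork_pos = 13 + 2 = 15.
Step 5: advance 1 -> fork_pos = 15 + 1 = 16.
Unwound prefix: template[0:16] = ATGACGCCCGGAGTCA
Complement it base by base (A<->T, C<->G), keeping left-to-right order:
  [0:5] ATGAC -> TACTG
  [5:10] GCCCG -> CGGGC
  [10:15] GAGTC -> CTCAG
  [15:16] A -> T
Concatenate: TACTGCGGGCCTCAGT (length 16; written aligned with the template, i.e. 3'->5').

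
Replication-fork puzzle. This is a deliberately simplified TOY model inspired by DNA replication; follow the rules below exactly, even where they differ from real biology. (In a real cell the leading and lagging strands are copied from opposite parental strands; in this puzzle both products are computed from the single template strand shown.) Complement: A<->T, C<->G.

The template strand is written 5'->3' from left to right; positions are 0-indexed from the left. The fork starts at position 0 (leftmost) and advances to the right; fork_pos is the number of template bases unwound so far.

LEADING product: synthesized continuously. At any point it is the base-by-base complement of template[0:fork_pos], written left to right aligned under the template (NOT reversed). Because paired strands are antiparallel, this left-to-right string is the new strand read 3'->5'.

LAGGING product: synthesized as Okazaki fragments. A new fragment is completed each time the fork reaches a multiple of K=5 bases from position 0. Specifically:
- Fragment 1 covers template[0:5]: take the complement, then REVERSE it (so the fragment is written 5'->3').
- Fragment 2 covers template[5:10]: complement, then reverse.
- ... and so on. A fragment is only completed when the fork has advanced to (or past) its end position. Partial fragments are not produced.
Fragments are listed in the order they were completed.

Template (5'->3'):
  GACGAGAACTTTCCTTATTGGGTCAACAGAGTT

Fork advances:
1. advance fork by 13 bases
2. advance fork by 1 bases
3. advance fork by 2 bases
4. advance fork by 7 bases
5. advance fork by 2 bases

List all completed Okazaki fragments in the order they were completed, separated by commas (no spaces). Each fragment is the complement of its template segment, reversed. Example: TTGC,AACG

Answer: TCGTC,AGTTC,AGGAA,CAATA,TGACC

Derivation:
Step 1: advance 13 -> fork_pos = 0 + 13 = 13. Reached multiple(s) of 5: 5, 10 -> fragments 1-2 completed (2 total).
Step 2: advance 1 -> fork_pos = 13 + 1 = 14. Next multiple of 5 is 15 (not reached); still 2 fragment(s).
Step 3: advance 2 -> fork_pos = 14 + 2 = 16. Reached multiple(s) of 5: 15 -> fragment 3 completed (3 total).
Step 4: advance 7 -> fork_pos = 16 + 7 = 23. Reached multiple(s) of 5: 20 -> fragment 4 completed (4 total).
Step 5: advance 2 -> fork_pos = 23 + 2 = 25. Reached multiple(s) of 5: 25 -> fragment 5 completed (5 total).
Final fork_pos = 25, so 5 fragment(s) are complete. Build each: template segment -> complement -> reverse.
Fragment 1: template[0:5] = GACGA -> complement CTGCT -> reversed TCGTC
Fragment 2: template[5:10] = GAACT -> complement CTTGA -> reversed AGTTC
Fragment 3: template[10:15] = TTCCT -> complement AAGGA -> reversed AGGAA
Fragment 4: template[15:20] = TATTG -> complement ATAAC -> reversed CAATA
Fragment 5: template[20:25] = GGTCA -> complement CCAGT -> reversed TGACC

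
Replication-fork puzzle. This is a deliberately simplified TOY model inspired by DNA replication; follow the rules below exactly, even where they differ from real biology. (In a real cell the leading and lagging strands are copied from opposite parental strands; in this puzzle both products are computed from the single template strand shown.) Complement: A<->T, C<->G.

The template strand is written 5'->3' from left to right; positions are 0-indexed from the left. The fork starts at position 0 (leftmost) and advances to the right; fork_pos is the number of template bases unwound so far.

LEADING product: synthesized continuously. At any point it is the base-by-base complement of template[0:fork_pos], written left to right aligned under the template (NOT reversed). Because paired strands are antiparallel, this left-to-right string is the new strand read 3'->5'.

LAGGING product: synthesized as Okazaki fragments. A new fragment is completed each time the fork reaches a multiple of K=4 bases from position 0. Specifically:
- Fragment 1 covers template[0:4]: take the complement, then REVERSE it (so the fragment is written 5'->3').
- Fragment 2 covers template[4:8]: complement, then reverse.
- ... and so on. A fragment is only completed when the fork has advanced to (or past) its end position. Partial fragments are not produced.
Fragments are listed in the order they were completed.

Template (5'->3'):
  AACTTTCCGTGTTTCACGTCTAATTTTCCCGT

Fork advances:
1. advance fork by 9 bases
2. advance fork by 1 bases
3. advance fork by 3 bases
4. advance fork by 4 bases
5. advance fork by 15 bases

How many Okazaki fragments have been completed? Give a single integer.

Step 1: advance 9 -> fork_pos = 0 + 9 = 9. Reached multiple(s) of 4: 4, 8 -> fragments 1-2 completed (2 total).
Step 2: advance 1 -> fork_pos = 9 + 1 = 10. Next multiple of 4 is 12 (not reached); still 2 fragment(s).
Step 3: advance 3 -> fork_pos = 10 + 3 = 13. Reached multiple(s) of 4: 12 -> fragment 3 completed (3 total).
Step 4: advance 4 -> fork_pos = 13 + 4 = 17. Reached multiple(s) of 4: 16 -> fragment 4 completed (4 total).
Step 5: advance 15 -> fork_pos = 17 + 15 = 32. Reached multiple(s) of 4: 20, 24, 28, 32 -> fragments 5-8 completed (8 total).
Check: final fork_pos = 32; the multiples of 4 that are <= 32 are 4..32 -> 32 // 4 = 8 completed fragment(s).

Answer: 8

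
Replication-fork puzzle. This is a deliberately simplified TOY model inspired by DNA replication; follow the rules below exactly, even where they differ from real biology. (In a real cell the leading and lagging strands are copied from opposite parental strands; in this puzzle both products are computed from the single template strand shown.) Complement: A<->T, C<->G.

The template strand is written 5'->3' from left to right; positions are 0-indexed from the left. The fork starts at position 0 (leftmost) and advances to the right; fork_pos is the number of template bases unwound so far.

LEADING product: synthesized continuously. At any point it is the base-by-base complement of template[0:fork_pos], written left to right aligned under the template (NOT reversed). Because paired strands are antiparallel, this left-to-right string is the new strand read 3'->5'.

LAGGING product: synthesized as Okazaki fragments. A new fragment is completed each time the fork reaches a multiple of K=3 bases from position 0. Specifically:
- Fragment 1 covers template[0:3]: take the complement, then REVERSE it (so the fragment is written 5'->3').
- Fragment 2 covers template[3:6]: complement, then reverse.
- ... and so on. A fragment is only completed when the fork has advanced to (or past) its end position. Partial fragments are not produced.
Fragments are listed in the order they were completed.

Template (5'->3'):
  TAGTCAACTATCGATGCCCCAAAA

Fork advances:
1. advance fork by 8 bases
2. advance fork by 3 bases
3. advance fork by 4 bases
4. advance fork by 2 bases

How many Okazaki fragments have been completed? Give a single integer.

Answer: 5

Derivation:
Step 1: advance 8 -> fork_pos = 0 + 8 = 8. Reached multiple(s) of 3: 3, 6 -> fragments 1-2 completed (2 total).
Step 2: advance 3 -> fork_pos = 8 + 3 = 11. Reached multiple(s) of 3: 9 -> fragment 3 completed (3 total).
Step 3: advance 4 -> fork_pos = 11 + 4 = 15. Reached multiple(s) of 3: 12, 15 -> fragments 4-5 completed (5 total).
Step 4: advance 2 -> fork_pos = 15 + 2 = 17. Next multiple of 3 is 18 (not reached); still 5 fragment(s).
Check: final fork_pos = 17; the multiples of 3 that are <= 17 are 3..15 -> 17 // 3 = 5 completed fragment(s).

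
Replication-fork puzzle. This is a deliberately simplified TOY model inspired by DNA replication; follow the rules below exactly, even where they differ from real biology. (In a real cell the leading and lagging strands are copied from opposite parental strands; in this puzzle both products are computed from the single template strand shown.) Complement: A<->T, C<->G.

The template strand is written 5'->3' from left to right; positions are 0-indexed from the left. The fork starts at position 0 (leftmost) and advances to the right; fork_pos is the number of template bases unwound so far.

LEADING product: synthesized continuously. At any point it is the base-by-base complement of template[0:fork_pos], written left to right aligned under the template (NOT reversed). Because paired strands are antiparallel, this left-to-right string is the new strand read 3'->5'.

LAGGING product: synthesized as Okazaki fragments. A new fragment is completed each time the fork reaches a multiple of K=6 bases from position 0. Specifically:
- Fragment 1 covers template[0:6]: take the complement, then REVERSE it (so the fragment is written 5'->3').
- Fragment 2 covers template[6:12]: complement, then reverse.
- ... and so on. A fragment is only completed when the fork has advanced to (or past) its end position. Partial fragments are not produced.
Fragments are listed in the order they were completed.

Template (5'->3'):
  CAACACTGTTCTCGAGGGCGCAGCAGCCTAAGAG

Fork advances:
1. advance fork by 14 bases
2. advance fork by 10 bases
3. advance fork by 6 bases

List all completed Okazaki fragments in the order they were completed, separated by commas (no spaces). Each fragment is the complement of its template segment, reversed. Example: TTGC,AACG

Answer: GTGTTG,AGAACA,CCCTCG,GCTGCG,TAGGCT

Derivation:
Step 1: advance 14 -> fork_pos = 0 + 14 = 14. Reached multiple(s) of 6: 6, 12 -> fragments 1-2 completed (2 total).
Step 2: advance 10 -> fork_pos = 14 + 10 = 24. Reached multiple(s) of 6: 18, 24 -> fragments 3-4 completed (4 total).
Step 3: advance 6 -> fork_pos = 24 + 6 = 30. Reached multiple(s) of 6: 30 -> fragment 5 completed (5 total).
Final fork_pos = 30, so 5 fragment(s) are complete. Build each: template segment -> complement -> reverse.
Fragment 1: template[0:6] = CAACAC -> complement GTTGTG -> reversed GTGTTG
Fragment 2: template[6:12] = TGTTCT -> complement ACAAGA -> reversed AGAACA
Fragment 3: template[12:18] = CGAGGG -> complement GCTCCC -> reversed CCCTCG
Fragment 4: template[18:24] = CGCAGC -> complement GCGTCG -> reversed GCTGCG
Fragment 5: template[24:30] = AGCCTA -> complement TCGGAT -> reversed TAGGCT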